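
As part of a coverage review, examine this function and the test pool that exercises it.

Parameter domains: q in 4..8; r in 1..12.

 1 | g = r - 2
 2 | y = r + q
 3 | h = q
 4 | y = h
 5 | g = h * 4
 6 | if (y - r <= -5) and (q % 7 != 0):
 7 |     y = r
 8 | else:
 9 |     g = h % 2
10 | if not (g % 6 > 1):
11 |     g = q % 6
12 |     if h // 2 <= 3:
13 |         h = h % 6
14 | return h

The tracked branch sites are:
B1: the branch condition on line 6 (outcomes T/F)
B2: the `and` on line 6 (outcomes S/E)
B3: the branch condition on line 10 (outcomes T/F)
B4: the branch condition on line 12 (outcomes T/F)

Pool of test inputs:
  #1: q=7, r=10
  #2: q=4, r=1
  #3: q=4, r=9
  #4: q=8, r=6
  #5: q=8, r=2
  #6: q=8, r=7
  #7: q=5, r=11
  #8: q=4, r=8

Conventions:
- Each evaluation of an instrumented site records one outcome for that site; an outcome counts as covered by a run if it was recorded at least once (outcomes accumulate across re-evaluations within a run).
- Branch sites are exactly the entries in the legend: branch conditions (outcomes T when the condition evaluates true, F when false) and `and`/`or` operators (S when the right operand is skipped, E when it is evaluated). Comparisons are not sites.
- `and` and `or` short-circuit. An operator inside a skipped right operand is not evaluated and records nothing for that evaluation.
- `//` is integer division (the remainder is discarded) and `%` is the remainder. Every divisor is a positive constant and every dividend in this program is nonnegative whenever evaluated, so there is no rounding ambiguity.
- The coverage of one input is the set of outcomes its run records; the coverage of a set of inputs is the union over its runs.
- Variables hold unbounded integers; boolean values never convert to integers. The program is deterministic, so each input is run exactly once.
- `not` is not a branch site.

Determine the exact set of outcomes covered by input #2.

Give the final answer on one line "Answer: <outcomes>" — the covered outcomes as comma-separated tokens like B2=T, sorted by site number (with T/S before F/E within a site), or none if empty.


Event log for input #2 (q=4, r=1):
  B2->S, B1->F, B3->T, B4->T
as a set, this run covers: B1=F, B2=S, B3=T, B4=T
Answer: B1=F, B2=S, B3=T, B4=T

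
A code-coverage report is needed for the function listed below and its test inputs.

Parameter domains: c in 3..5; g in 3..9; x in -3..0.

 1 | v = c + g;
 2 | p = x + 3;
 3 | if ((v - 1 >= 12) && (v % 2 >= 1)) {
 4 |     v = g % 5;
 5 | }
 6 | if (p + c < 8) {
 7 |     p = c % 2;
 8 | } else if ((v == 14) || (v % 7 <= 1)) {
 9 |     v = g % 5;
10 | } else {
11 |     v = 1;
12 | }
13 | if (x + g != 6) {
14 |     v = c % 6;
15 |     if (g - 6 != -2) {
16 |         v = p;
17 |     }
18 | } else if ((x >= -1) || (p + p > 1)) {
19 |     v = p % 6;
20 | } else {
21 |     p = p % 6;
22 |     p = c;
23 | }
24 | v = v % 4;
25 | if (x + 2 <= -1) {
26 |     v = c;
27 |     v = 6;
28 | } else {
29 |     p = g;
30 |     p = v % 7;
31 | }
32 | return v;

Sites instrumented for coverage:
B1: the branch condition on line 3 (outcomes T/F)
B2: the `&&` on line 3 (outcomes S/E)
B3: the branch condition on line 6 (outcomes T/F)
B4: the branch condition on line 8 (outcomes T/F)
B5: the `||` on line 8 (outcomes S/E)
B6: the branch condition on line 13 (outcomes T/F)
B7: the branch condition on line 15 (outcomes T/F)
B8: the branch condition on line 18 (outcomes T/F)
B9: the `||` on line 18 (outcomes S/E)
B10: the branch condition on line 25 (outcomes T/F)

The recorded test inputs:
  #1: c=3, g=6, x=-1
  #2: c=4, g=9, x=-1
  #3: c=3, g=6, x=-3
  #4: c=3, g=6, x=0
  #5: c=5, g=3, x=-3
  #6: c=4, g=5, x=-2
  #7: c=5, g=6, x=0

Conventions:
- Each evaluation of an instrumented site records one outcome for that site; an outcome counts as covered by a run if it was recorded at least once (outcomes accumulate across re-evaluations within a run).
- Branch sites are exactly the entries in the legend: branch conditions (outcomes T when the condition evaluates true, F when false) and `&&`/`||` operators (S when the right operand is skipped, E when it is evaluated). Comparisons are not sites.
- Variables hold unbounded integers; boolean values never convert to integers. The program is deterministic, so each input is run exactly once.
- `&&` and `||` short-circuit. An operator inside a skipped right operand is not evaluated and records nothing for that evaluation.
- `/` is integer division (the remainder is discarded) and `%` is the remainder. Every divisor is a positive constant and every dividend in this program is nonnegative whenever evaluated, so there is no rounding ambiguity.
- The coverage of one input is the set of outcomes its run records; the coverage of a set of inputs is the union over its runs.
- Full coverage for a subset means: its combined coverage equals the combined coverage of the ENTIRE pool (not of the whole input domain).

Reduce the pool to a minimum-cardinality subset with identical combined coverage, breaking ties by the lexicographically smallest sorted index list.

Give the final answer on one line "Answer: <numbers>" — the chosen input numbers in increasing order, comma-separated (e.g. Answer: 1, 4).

run #1 (c=3, g=6, x=-1) runs B2->S, B1->F, B3->T, B6->T, B7->T, B10->F; records B1=F, B2=S, B3=T, B6=T, B7=T, B10=F
run #2 (c=4, g=9, x=-1) runs B2->E, B1->T, B3->T, B6->T, B7->T, B10->F; records B1=T, B2=E, B3=T, B6=T, B7=T, B10=F
run #3 (c=3, g=6, x=-3) runs B2->S, B1->F, B3->T, B6->T, B7->T, B10->T; records B1=F, B2=S, B3=T, B6=T, B7=T, B10=T
run #4 (c=3, g=6, x=0) runs B2->S, B1->F, B3->T, B6->F, B9->S, B8->T, B10->F; records B1=F, B2=S, B3=T, B6=F, B8=T, B9=S, B10=F
run #5 (c=5, g=3, x=-3) runs B2->S, B1->F, B3->T, B6->T, B7->T, B10->T; records B1=F, B2=S, B3=T, B6=T, B7=T, B10=T
run #6 (c=4, g=5, x=-2) runs B2->S, B1->F, B3->T, B6->T, B7->T, B10->F; records B1=F, B2=S, B3=T, B6=T, B7=T, B10=F
run #7 (c=5, g=6, x=0) runs B2->S, B1->F, B3->F, B5->E, B4->F, B6->F, B9->S, B8->T, B10->F; records B1=F, B2=S, B3=F, B4=F, B5=E, B6=F, B8=T, B9=S, B10=F
union over all inputs: B1=T, B1=F, B2=S, B2=E, B3=T, B3=F, B4=F, B5=E, B6=T, B6=F, B7=T, B8=T, B9=S, B10=T, B10=F (15 outcomes)
no size-1 subset reaches all 15 outcomes (best union: 9/15)
no size-2 subset reaches all 15 outcomes (best union: 14/15)
the canonical winner is {2, 3, 7}: size 3, full 15-outcome coverage, earliest index list among size-3 covers

Answer: 2, 3, 7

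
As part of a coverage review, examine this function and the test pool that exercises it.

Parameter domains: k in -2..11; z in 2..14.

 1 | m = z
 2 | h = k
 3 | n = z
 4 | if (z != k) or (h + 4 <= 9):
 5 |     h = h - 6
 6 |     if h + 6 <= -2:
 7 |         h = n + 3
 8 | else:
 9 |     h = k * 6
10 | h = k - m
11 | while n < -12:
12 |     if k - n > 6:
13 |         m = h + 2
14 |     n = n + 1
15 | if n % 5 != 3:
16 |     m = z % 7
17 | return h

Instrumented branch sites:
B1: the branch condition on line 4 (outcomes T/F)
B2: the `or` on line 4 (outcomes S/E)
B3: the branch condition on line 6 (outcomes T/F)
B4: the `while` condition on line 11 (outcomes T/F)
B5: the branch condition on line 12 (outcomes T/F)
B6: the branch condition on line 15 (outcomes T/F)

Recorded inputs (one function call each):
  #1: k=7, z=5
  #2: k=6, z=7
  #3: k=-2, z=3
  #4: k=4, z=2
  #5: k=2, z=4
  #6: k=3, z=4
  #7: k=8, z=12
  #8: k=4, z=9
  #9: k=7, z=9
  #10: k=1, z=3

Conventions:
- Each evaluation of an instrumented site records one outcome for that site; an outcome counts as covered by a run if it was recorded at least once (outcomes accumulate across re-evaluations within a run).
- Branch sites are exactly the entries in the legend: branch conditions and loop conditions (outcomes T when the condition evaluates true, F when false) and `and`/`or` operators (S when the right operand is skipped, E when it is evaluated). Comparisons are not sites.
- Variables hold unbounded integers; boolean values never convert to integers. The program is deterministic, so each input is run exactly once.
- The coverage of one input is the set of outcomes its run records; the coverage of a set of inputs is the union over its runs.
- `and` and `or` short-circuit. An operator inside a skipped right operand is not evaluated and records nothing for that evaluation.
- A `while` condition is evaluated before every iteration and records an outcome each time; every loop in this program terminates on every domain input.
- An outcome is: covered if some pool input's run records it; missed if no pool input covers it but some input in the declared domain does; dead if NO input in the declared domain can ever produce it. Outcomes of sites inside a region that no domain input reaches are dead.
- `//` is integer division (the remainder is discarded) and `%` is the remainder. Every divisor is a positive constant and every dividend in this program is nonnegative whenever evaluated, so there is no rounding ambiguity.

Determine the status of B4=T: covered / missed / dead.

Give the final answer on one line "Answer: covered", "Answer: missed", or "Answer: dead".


no pool input records B4=T
checking all 182 inputs in the declared domain: B4=T is never recorded -> dead
Answer: dead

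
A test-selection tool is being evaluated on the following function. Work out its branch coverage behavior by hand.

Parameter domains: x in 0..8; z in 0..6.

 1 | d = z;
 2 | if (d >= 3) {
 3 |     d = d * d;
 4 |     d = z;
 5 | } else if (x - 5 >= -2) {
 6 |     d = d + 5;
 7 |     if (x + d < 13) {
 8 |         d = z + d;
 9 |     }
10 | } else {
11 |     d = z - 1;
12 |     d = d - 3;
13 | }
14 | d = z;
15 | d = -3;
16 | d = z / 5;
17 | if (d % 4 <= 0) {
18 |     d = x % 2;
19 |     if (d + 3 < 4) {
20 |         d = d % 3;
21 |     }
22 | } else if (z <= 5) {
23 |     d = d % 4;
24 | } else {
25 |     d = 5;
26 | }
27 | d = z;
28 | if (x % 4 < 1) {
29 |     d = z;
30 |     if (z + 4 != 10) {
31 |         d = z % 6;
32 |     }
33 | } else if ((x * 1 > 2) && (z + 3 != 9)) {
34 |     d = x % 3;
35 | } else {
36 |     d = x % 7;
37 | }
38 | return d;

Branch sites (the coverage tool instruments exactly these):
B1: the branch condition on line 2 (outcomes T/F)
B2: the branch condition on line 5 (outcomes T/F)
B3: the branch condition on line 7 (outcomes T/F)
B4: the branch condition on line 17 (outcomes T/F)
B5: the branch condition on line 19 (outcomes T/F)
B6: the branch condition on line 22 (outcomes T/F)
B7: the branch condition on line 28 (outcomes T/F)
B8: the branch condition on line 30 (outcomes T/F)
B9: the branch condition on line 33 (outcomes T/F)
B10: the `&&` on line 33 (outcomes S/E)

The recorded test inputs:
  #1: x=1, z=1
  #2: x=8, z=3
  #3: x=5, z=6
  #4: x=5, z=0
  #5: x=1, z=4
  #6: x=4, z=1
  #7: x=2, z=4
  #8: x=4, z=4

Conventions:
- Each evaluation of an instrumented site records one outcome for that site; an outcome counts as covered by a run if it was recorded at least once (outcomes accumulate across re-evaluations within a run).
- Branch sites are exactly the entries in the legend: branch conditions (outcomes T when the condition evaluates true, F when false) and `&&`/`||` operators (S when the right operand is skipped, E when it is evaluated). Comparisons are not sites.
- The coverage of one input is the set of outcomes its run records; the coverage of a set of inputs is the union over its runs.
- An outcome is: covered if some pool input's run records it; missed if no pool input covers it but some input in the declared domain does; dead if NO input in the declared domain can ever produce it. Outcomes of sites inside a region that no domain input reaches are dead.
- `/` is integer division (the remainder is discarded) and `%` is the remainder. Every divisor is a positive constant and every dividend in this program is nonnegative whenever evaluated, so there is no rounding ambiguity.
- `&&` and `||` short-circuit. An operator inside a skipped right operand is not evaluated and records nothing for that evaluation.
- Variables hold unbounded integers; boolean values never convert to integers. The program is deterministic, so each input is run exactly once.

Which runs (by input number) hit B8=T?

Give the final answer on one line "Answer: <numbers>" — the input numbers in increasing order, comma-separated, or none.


input #1 (x=1, z=1): misses B8=T
input #2 (x=8, z=3): covers B8=T
input #3 (x=5, z=6): misses B8=T
input #4 (x=5, z=0): misses B8=T
input #5 (x=1, z=4): misses B8=T
input #6 (x=4, z=1): covers B8=T
input #7 (x=2, z=4): misses B8=T
input #8 (x=4, z=4): covers B8=T
Answer: 2, 6, 8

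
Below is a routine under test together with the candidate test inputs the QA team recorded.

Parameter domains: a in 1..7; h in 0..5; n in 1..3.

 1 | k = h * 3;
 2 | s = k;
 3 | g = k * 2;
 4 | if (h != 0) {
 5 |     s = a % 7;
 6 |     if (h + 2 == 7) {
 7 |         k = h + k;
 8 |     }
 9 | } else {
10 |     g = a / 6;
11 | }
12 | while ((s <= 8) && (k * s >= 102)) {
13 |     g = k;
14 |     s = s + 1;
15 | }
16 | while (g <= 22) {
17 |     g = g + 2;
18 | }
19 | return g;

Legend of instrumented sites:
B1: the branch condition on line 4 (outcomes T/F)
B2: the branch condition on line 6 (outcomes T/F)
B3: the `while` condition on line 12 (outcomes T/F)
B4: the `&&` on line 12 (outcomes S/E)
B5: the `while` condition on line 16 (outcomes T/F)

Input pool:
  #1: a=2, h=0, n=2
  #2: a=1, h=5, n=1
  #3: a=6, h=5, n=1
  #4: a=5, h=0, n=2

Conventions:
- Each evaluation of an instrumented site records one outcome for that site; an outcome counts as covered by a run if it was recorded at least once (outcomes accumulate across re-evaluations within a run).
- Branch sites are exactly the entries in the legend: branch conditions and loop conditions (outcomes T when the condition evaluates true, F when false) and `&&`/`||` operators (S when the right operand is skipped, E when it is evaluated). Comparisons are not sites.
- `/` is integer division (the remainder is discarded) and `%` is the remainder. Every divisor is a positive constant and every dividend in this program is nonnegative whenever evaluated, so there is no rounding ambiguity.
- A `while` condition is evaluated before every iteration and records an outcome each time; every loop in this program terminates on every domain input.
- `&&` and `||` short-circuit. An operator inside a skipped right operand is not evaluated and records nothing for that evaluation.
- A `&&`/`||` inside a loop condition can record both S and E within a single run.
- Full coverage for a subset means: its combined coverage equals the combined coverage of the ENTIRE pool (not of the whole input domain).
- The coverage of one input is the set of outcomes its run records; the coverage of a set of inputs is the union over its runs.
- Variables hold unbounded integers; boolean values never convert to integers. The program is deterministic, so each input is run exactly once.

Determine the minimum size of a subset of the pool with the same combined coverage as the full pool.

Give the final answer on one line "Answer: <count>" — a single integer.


test 1 (a=2, h=0, n=2) fires B1->F, B4->E, B3->F, B5->T, B5->T, B5->T, B5->T, B5->T, B5->T, B5->T, B5->T, B5->T, B5->T, B5->T, ...; hits B1=F, B3=F, B4=E, B5=T, B5=F
test 2 (a=1, h=5, n=1) fires B1->T, B2->T, B4->E, B3->F, B5->F; hits B1=T, B2=T, B3=F, B4=E, B5=F
test 3 (a=6, h=5, n=1) fires B1->T, B2->T, B4->E, B3->T, B4->E, B3->T, B4->E, B3->T, B4->S, B3->F, B5->T, B5->T, B5->F; hits B1=T, B2=T, B3=T, B3=F, B4=S, B4=E, B5=T, B5=F
test 4 (a=5, h=0, n=2) fires B1->F, B4->E, B3->F, B5->T, B5->T, B5->T, B5->T, B5->T, B5->T, B5->T, B5->T, B5->T, B5->T, B5->T, ...; hits B1=F, B3=F, B4=E, B5=T, B5=F
pool-wide coverage (9 outcomes): B1=T, B1=F, B2=T, B3=T, B3=F, B4=S, B4=E, B5=T, B5=F
no size-1 subset reaches all 9 outcomes (best union: 8/9)
inputs {1, 3} (size 2) cover everything; no size-2 subset with a lexicographically smaller index list covers all 9
Answer: 2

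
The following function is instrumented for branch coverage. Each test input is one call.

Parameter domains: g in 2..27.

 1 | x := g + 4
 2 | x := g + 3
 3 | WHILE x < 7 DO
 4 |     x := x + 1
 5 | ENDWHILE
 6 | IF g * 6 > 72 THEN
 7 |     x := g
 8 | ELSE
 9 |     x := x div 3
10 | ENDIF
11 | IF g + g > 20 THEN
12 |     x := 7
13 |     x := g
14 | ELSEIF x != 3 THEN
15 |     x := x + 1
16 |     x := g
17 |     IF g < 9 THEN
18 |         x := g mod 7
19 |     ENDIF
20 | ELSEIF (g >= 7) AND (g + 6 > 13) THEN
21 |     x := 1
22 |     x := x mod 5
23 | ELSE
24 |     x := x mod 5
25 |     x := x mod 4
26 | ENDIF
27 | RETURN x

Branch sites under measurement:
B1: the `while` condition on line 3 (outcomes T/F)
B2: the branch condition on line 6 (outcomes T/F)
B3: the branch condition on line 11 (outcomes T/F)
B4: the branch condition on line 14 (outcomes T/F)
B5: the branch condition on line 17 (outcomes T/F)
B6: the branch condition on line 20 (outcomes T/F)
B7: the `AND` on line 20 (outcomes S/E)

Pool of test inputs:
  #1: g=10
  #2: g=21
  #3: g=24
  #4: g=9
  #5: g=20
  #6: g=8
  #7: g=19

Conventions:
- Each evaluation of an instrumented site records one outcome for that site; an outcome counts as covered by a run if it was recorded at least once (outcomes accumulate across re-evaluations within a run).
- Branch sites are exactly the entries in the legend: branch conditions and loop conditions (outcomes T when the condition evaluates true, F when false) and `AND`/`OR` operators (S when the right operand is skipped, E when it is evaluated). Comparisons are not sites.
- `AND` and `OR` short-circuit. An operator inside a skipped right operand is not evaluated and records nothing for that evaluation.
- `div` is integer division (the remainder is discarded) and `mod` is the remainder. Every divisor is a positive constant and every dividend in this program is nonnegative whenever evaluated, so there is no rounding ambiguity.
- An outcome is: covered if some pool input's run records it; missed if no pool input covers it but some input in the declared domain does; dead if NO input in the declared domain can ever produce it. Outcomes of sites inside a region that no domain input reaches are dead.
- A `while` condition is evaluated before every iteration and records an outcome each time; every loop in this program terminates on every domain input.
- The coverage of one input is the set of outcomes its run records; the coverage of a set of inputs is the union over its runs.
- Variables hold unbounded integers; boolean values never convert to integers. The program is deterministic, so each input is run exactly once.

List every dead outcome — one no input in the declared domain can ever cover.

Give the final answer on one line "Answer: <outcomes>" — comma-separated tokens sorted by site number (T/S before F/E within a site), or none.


sweeping the full domain (26 inputs) for each outcome:
  reachable outcomes have witnesses, e.g. B1=T (e.g. g=2), B1=F (e.g. g=2), B2=T (e.g. g=13), B2=F (e.g. g=2)
Answer: none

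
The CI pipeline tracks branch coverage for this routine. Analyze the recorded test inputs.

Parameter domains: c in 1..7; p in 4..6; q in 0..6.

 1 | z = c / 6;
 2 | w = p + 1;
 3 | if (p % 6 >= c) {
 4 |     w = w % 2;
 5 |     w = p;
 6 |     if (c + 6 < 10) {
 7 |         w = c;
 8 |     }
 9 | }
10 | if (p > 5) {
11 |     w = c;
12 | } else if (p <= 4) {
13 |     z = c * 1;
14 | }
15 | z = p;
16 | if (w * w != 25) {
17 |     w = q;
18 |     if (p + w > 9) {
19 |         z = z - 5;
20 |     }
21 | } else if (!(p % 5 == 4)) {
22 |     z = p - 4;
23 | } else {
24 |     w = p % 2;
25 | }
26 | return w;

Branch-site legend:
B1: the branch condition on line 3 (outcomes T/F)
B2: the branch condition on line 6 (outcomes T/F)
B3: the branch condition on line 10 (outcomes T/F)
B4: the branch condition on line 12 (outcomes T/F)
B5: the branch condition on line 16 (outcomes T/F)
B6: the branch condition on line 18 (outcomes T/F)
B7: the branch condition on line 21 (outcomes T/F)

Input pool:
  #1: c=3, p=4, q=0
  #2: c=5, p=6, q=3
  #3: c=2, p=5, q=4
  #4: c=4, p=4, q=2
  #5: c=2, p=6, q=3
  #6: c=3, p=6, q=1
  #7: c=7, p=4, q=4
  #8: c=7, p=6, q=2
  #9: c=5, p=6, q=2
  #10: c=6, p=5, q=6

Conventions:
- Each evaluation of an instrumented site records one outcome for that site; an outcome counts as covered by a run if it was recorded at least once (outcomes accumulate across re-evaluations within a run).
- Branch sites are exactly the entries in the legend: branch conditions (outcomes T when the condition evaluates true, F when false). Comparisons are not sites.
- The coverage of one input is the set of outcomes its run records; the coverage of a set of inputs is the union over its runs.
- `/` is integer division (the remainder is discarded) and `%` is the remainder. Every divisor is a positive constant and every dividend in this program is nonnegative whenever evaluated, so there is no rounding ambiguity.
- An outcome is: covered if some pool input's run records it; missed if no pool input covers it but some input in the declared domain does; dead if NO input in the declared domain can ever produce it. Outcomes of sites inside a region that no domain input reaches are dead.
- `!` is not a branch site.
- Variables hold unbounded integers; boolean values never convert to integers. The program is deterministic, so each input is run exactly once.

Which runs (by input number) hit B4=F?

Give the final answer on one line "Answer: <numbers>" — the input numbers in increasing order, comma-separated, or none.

input #1 (c=3, p=4, q=0): misses B4=F
input #2 (c=5, p=6, q=3): misses B4=F
input #3 (c=2, p=5, q=4): covers B4=F
input #4 (c=4, p=4, q=2): misses B4=F
input #5 (c=2, p=6, q=3): misses B4=F
input #6 (c=3, p=6, q=1): misses B4=F
input #7 (c=7, p=4, q=4): misses B4=F
input #8 (c=7, p=6, q=2): misses B4=F
input #9 (c=5, p=6, q=2): misses B4=F
input #10 (c=6, p=5, q=6): covers B4=F

Answer: 3, 10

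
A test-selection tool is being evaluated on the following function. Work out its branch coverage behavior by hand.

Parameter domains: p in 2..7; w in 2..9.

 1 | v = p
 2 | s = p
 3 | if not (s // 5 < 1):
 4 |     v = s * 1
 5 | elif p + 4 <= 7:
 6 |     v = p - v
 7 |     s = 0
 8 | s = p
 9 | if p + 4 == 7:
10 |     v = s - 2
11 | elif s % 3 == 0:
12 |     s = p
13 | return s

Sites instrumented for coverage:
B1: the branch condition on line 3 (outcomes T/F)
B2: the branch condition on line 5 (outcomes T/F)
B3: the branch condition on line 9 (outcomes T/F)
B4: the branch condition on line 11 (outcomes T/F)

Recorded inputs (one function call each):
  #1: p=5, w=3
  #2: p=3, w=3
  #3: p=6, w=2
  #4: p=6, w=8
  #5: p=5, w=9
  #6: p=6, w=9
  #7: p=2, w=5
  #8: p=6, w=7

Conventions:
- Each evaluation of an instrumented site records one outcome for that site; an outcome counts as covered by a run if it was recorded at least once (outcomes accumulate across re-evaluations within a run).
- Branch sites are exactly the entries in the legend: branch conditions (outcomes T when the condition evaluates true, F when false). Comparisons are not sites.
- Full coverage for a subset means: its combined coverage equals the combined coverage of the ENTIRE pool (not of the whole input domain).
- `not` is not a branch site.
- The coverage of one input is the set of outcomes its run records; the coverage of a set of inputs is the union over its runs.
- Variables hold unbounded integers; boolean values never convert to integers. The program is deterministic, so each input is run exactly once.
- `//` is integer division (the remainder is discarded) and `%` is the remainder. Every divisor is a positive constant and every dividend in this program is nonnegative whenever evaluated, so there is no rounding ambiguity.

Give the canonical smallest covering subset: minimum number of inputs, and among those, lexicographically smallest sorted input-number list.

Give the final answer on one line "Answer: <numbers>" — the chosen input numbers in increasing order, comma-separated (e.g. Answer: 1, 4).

run #1 (p=5, w=3) records B1=T, B3=F, B4=F
run #2 (p=3, w=3) records B1=F, B2=T, B3=T
run #3 (p=6, w=2) records B1=T, B3=F, B4=T
run #4 (p=6, w=8) records B1=T, B3=F, B4=T
run #5 (p=5, w=9) records B1=T, B3=F, B4=F
run #6 (p=6, w=9) records B1=T, B3=F, B4=T
run #7 (p=2, w=5) records B1=F, B2=T, B3=F, B4=F
run #8 (p=6, w=7) records B1=T, B3=F, B4=T
together the pool reaches 7 outcomes: B1=T, B1=F, B2=T, B3=T, B3=F, B4=T, B4=F
every size-1 subset falls short of the 7 outcomes (best: 4/7)
every size-2 subset falls short of the 7 outcomes (best: 6/7)
at size 3, {1, 2, 3} reaches all 7 outcomes; every lexicographically earlier size-3 subset fails

Answer: 1, 2, 3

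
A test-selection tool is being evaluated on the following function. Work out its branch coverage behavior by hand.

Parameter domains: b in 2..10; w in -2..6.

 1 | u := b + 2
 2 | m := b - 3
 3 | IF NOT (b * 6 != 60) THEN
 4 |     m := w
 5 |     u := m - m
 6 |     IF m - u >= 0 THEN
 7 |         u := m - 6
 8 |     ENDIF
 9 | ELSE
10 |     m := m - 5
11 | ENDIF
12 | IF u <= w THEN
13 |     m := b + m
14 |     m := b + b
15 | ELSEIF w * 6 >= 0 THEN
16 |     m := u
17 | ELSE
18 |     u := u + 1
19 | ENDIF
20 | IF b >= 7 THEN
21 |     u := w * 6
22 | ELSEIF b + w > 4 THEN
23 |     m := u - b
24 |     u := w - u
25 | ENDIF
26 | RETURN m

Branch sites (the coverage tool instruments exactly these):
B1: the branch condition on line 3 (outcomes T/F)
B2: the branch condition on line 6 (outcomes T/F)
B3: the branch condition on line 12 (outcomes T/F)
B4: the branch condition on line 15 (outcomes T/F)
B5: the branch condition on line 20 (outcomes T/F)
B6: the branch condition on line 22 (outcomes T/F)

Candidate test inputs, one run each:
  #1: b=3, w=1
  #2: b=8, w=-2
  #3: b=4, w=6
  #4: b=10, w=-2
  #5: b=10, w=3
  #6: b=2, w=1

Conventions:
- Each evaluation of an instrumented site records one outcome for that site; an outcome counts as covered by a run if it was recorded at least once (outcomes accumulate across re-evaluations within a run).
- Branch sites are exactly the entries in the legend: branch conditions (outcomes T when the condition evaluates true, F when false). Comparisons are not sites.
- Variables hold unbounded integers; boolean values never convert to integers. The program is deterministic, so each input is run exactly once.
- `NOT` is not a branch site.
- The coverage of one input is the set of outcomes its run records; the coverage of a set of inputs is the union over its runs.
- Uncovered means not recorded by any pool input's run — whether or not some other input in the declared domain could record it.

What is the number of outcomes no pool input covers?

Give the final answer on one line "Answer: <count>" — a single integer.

input #1, b=3, w=1: events B1->F, B3->F, B4->T, B5->F, B6->F; outcomes B1=F, B3=F, B4=T, B5=F, B6=F
input #2, b=8, w=-2: events B1->F, B3->F, B4->F, B5->T; outcomes B1=F, B3=F, B4=F, B5=T
input #3, b=4, w=6: events B1->F, B3->T, B5->F, B6->T; outcomes B1=F, B3=T, B5=F, B6=T
input #4, b=10, w=-2: events B1->T, B2->F, B3->F, B4->F, B5->T; outcomes B1=T, B2=F, B3=F, B4=F, B5=T
input #5, b=10, w=3: events B1->T, B2->T, B3->T, B5->T; outcomes B1=T, B2=T, B3=T, B5=T
input #6, b=2, w=1: events B1->F, B3->F, B4->T, B5->F, B6->F; outcomes B1=F, B3=F, B4=T, B5=F, B6=F
union over the pool: B1=T, B1=F, B2=T, B2=F, B3=T, B3=F, B4=T, B4=F, B5=T, B5=F, B6=T, B6=F
uncovered (0 of 12): none

Answer: 0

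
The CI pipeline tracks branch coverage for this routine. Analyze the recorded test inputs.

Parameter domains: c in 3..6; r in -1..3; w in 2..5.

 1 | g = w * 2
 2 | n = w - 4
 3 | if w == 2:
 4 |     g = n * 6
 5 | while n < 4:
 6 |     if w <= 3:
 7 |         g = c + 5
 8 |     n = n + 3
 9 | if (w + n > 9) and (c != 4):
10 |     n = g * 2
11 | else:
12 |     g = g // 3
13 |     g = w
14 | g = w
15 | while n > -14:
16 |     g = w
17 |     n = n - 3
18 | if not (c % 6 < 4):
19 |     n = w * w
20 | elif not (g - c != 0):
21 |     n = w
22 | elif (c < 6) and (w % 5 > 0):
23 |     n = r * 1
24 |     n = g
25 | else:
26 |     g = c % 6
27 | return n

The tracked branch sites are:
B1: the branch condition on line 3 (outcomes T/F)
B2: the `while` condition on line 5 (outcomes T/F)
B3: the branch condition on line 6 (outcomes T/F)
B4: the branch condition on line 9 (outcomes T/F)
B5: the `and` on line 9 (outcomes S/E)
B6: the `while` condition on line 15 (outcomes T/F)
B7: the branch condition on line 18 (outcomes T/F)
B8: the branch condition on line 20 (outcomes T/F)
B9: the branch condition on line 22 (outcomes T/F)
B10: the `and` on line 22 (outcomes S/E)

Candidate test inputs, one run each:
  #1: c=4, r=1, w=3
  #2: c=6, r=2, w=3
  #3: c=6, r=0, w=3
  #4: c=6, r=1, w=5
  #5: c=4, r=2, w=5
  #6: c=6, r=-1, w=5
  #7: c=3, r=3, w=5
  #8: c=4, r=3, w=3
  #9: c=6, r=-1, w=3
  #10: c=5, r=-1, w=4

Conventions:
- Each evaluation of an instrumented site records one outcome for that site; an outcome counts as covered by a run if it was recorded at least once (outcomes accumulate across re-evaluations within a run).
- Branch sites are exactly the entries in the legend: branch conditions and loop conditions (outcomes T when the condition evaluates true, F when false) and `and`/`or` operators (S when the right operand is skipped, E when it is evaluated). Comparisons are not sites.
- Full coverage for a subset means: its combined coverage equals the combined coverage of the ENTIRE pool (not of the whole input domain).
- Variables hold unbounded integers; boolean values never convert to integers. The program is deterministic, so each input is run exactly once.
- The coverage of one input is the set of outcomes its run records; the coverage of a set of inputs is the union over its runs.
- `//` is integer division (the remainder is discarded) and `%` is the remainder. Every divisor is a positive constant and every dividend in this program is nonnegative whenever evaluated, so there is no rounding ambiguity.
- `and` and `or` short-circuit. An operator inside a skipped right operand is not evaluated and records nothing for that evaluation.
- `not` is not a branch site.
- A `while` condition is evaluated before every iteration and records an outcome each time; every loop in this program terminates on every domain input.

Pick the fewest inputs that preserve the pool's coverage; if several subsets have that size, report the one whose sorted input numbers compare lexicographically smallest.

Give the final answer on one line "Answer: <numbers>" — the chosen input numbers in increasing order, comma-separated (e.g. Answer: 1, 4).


run #1 (c=4, r=1, w=3) runs B1->F, B2->T, B3->T, B2->T, B3->T, B2->F, B5->S, B4->F, B6->T, B6->T, B6->T, B6->T, B6->T, B6->T, ...; records B1=F, B2=T, B2=F, B3=T, B4=F, B5=S, B6=T, B6=F, B7=T
run #2 (c=6, r=2, w=3) runs B1->F, B2->T, B3->T, B2->T, B3->T, B2->F, B5->S, B4->F, B6->T, B6->T, B6->T, B6->T, B6->T, B6->T, ...; records B1=F, B2=T, B2=F, B3=T, B4=F, B5=S, B6=T, B6=F, B7=F, B8=F, B9=F, B10=S
run #3 (c=6, r=0, w=3) runs B1->F, B2->T, B3->T, B2->T, B3->T, B2->F, B5->S, B4->F, B6->T, B6->T, B6->T, B6->T, B6->T, B6->T, ...; records B1=F, B2=T, B2=F, B3=T, B4=F, B5=S, B6=T, B6=F, B7=F, B8=F, B9=F, B10=S
run #4 (c=6, r=1, w=5) runs B1->F, B2->T, B3->F, B2->F, B5->S, B4->F, B6->T, B6->T, B6->T, B6->T, B6->T, B6->T, B6->F, B7->F, ...; records B1=F, B2=T, B2=F, B3=F, B4=F, B5=S, B6=T, B6=F, B7=F, B8=F, B9=F, B10=S
run #5 (c=4, r=2, w=5) runs B1->F, B2->T, B3->F, B2->F, B5->S, B4->F, B6->T, B6->T, B6->T, B6->T, B6->T, B6->T, B6->F, B7->T; records B1=F, B2=T, B2=F, B3=F, B4=F, B5=S, B6=T, B6=F, B7=T
run #6 (c=6, r=-1, w=5) runs B1->F, B2->T, B3->F, B2->F, B5->S, B4->F, B6->T, B6->T, B6->T, B6->T, B6->T, B6->T, B6->F, B7->F, ...; records B1=F, B2=T, B2=F, B3=F, B4=F, B5=S, B6=T, B6=F, B7=F, B8=F, B9=F, B10=S
run #7 (c=3, r=3, w=5) runs B1->F, B2->T, B3->F, B2->F, B5->S, B4->F, B6->T, B6->T, B6->T, B6->T, B6->T, B6->T, B6->F, B7->F, ...; records B1=F, B2=T, B2=F, B3=F, B4=F, B5=S, B6=T, B6=F, B7=F, B8=F, B9=F, B10=E
run #8 (c=4, r=3, w=3) runs B1->F, B2->T, B3->T, B2->T, B3->T, B2->F, B5->S, B4->F, B6->T, B6->T, B6->T, B6->T, B6->T, B6->T, ...; records B1=F, B2=T, B2=F, B3=T, B4=F, B5=S, B6=T, B6=F, B7=T
run #9 (c=6, r=-1, w=3) runs B1->F, B2->T, B3->T, B2->T, B3->T, B2->F, B5->S, B4->F, B6->T, B6->T, B6->T, B6->T, B6->T, B6->T, ...; records B1=F, B2=T, B2=F, B3=T, B4=F, B5=S, B6=T, B6=F, B7=F, B8=F, B9=F, B10=S
run #10 (c=5, r=-1, w=4) runs B1->F, B2->T, B3->F, B2->T, B3->F, B2->F, B5->E, B4->T, B6->T, B6->T, B6->T, B6->T, B6->T, B6->T, ...; records B1=F, B2=T, B2=F, B3=F, B4=T, B5=E, B6=T, B6=F, B7=T
together the pool reaches 17 outcomes: B1=F, B2=T, B2=F, B3=T, B3=F, B4=T, B4=F, B5=S, B5=E, B6=T, B6=F, B7=T, B7=F, B8=F, B9=F, B10=S, B10=E
every size-1 subset falls short of the 17 outcomes (best: 12/17)
every size-2 subset falls short of the 17 outcomes (best: 16/17)
inputs {2, 7, 10} (size 3) cover everything; no size-3 subset with a lexicographically smaller index list covers all 17
Answer: 2, 7, 10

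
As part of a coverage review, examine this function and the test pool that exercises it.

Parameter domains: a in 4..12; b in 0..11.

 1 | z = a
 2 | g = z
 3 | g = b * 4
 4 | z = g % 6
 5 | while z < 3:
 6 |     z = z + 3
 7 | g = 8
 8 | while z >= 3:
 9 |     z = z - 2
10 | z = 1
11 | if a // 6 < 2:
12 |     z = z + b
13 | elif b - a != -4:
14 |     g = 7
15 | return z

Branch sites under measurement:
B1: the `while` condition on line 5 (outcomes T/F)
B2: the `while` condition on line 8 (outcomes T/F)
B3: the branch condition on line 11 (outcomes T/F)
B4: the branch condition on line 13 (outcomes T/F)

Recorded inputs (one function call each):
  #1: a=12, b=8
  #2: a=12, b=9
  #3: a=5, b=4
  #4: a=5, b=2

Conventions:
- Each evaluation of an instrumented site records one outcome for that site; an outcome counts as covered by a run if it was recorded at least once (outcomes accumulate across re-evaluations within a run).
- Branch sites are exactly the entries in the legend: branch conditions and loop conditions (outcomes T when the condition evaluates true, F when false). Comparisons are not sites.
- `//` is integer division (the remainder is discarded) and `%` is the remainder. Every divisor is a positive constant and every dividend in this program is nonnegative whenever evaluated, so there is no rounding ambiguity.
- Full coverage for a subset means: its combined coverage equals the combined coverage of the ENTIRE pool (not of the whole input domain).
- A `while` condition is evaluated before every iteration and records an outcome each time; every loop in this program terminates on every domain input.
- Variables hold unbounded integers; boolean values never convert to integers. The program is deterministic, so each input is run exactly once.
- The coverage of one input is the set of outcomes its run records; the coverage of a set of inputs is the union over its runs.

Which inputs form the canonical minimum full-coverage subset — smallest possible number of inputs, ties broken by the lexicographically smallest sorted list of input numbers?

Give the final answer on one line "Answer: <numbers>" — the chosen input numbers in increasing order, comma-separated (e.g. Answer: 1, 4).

input #1, a=12, b=8: events B1->T, B1->F, B2->T, B2->T, B2->F, B3->F, B4->F; outcomes B1=T, B1=F, B2=T, B2=F, B3=F, B4=F
input #2, a=12, b=9: events B1->T, B1->F, B2->T, B2->F, B3->F, B4->T; outcomes B1=T, B1=F, B2=T, B2=F, B3=F, B4=T
input #3, a=5, b=4: events B1->F, B2->T, B2->F, B3->T; outcomes B1=F, B2=T, B2=F, B3=T
input #4, a=5, b=2: events B1->T, B1->F, B2->T, B2->T, B2->F, B3->T; outcomes B1=T, B1=F, B2=T, B2=F, B3=T
together the pool reaches 8 outcomes: B1=T, B1=F, B2=T, B2=F, B3=T, B3=F, B4=T, B4=F
no size-1 subset reaches all 8 outcomes (best union: 6/8)
no size-2 subset reaches all 8 outcomes (best union: 7/8)
at size 3, {1, 2, 3} reaches all 8 outcomes; every lexicographically earlier size-3 subset fails

Answer: 1, 2, 3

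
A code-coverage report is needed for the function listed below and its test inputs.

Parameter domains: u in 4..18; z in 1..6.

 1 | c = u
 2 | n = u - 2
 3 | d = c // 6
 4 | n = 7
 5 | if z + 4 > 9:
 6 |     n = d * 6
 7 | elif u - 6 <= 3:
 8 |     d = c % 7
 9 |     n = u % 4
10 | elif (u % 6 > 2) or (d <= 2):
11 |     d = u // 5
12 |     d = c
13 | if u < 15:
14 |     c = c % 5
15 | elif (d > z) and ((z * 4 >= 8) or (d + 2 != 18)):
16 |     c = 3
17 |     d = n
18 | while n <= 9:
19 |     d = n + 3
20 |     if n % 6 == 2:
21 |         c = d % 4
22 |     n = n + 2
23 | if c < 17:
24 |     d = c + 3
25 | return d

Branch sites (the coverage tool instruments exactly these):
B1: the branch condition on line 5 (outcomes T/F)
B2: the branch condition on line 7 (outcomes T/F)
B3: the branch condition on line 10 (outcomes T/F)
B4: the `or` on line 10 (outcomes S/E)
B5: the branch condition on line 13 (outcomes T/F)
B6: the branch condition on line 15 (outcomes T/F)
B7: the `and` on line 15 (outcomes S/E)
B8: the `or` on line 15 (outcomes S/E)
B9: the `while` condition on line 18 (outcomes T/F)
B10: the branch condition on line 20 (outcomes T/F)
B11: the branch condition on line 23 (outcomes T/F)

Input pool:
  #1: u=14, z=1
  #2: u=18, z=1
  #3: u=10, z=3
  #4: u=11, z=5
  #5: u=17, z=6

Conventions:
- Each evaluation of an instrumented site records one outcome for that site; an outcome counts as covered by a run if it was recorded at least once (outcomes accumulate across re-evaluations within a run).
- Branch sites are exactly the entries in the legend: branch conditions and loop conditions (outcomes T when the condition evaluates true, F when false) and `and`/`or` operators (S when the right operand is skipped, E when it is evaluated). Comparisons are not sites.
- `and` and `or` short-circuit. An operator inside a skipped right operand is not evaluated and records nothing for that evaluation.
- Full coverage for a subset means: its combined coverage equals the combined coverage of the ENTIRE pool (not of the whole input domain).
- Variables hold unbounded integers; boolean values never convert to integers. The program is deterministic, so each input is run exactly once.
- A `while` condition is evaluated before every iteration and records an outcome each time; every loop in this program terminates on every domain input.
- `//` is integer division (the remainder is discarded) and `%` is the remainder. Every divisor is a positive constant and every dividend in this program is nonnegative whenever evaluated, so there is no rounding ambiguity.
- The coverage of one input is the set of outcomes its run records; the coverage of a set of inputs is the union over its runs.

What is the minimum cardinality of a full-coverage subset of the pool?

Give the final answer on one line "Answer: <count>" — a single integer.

test 1 (u=14, z=1) fires B1->F, B2->F, B4->E, B3->T, B5->T, B9->T, B10->F, B9->T, B10->F, B9->F, B11->T; hits B1=F, B2=F, B3=T, B4=E, B5=T, B9=T, B9=F, B10=F, B11=T
test 2 (u=18, z=1) fires B1->F, B2->F, B4->E, B3->F, B5->F, B7->E, B8->E, B6->T, B9->T, B10->F, B9->T, B10->F, B9->F, B11->T; hits B1=F, B2=F, B3=F, B4=E, B5=F, B6=T, B7=E, B8=E, B9=T, B9=F, B10=F, B11=T
test 3 (u=10, z=3) fires B1->F, B2->F, B4->S, B3->T, B5->T, B9->T, B10->F, B9->T, B10->F, B9->F, B11->T; hits B1=F, B2=F, B3=T, B4=S, B5=T, B9=T, B9=F, B10=F, B11=T
test 4 (u=11, z=5) fires B1->F, B2->F, B4->S, B3->T, B5->T, B9->T, B10->F, B9->T, B10->F, B9->F, B11->T; hits B1=F, B2=F, B3=T, B4=S, B5=T, B9=T, B9=F, B10=F, B11=T
test 5 (u=17, z=6) fires B1->T, B5->F, B7->S, B6->F, B9->F, B11->F; hits B1=T, B5=F, B6=F, B7=S, B9=F, B11=F
together the pool reaches 19 outcomes: B1=T, B1=F, B2=F, B3=T, B3=F, B4=S, B4=E, B5=T, B5=F, B6=T, B6=F, B7=S, B7=E, B8=E, B9=T, B9=F, B10=F, B11=T, B11=F
checked all size-1 subsets: none covers 19 outcomes (max 12/19)
checked all size-2 subsets: none covers 19 outcomes (max 16/19)
at size 3, {2, 3, 5} reaches all 19 outcomes; every lexicographically earlier size-3 subset fails

Answer: 3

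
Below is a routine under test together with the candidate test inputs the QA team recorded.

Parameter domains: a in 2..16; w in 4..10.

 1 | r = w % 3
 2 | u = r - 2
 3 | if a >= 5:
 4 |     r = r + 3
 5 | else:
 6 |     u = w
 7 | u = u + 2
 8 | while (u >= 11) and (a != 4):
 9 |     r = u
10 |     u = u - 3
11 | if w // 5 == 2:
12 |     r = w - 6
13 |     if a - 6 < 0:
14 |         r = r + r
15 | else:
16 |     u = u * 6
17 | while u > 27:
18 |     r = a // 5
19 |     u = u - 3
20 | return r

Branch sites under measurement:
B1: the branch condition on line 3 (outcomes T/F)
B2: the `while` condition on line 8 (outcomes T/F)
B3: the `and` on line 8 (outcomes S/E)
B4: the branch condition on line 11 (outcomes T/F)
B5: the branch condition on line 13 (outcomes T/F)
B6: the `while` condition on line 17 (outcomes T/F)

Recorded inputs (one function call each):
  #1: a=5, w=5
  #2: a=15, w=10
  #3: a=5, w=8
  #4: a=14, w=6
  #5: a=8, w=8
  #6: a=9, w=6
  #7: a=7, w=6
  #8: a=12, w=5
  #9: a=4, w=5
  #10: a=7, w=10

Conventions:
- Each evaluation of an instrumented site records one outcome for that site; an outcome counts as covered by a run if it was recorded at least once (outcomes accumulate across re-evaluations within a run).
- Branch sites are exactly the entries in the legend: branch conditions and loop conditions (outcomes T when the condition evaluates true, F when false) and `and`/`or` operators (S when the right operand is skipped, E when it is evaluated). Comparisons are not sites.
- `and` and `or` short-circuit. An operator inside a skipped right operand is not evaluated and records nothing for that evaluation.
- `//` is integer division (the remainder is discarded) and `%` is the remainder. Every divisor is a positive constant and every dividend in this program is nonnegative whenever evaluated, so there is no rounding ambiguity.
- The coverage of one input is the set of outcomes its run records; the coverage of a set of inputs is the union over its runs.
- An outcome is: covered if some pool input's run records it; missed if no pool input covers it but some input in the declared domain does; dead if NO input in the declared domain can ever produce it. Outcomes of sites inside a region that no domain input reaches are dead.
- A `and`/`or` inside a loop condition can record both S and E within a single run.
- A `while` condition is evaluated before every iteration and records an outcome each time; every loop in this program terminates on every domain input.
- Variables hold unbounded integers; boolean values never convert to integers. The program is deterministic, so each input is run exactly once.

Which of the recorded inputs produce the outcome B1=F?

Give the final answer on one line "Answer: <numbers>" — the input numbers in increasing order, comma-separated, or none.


input #1 (a=5, w=5): does not record B1=F
input #2 (a=15, w=10): does not record B1=F
input #3 (a=5, w=8): does not record B1=F
input #4 (a=14, w=6): does not record B1=F
input #5 (a=8, w=8): does not record B1=F
input #6 (a=9, w=6): does not record B1=F
input #7 (a=7, w=6): does not record B1=F
input #8 (a=12, w=5): does not record B1=F
input #9 (a=4, w=5): records B1=F
input #10 (a=7, w=10): does not record B1=F
Answer: 9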